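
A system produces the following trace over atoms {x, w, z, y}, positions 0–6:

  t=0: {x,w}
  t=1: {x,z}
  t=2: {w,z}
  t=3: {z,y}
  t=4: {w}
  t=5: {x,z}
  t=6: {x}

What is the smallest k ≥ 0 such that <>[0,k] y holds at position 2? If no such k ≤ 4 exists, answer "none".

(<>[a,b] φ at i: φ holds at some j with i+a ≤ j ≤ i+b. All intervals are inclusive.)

1

Scan j = 2,3,… for y:
  j=2: fails
  j=3: holds
First hit at j=3, so smallest k = 3-2 = 1.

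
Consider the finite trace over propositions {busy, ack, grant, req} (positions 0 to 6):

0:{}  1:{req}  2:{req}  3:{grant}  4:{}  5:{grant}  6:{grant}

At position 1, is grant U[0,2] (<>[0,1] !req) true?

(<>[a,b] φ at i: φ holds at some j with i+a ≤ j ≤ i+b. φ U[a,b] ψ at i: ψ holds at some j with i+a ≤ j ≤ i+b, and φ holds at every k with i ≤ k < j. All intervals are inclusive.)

No

Need some j in [1,3] with <>[0,1] !req, and grant at every k in [1,j-1].
  j=1: <>[0,1] !req — fails (none in [1,2]).
  j=2: <>[0,1] !req holds, but grant fails at k=1 → not this j.
  j=3: <>[0,1] !req holds, but grant fails at k=1 → not this j.
No j in the window works → until fails.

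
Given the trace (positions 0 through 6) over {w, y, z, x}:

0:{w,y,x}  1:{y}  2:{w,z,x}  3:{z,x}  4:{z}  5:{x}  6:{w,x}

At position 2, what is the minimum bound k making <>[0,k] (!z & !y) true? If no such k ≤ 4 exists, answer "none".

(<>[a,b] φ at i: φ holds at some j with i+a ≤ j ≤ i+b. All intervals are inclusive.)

3

Scan j = 2,3,… for (!z & !y):
  j=2: fails
  j=3: fails
  j=4: fails
  j=5: holds
First hit at j=5, so smallest k = 5-2 = 3.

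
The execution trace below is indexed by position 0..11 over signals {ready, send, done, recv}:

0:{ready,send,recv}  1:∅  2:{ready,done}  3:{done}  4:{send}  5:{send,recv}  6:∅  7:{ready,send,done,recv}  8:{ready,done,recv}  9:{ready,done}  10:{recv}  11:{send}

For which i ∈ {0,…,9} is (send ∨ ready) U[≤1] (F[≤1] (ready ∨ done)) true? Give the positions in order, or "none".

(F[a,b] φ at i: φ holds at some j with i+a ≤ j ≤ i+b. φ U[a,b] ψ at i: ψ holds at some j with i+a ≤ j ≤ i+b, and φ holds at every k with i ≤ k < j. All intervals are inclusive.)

Evaluate at each i in [0,9]:
  i=0: ✓ (rhs at j=0)
  i=1: ✓ (rhs at j=1)
  i=2: ✓ (rhs at j=2)
  i=3: ✓ (rhs at j=3)
  i=4: ✗ (no rhs in [4,5])
  i=5: ✓ (rhs at j=6; lhs holds on [5,5])
  i=6: ✓ (rhs at j=6)
  i=7: ✓ (rhs at j=7)
  i=8: ✓ (rhs at j=8)
  i=9: ✓ (rhs at j=9)

0, 1, 2, 3, 5, 6, 7, 8, 9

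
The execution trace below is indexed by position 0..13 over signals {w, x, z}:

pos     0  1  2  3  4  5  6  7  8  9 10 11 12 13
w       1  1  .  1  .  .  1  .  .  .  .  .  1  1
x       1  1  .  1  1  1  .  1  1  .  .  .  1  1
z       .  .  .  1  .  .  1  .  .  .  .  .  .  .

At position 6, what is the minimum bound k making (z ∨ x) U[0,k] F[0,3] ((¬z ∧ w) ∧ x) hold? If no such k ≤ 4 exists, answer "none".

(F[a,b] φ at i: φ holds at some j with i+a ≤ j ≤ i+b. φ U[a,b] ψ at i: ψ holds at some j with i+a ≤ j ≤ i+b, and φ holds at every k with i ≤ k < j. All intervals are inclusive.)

Need earliest j ≥ 6 with F[0,3] ((¬z ∧ w) ∧ x), and (z ∨ x) at every k in [6,j-1].
  j=6: rhs fails.
  j=7: rhs fails.
  j=8: rhs fails.
  j=9: rhs holds; lhs holds on [6,8]. k = 3.

3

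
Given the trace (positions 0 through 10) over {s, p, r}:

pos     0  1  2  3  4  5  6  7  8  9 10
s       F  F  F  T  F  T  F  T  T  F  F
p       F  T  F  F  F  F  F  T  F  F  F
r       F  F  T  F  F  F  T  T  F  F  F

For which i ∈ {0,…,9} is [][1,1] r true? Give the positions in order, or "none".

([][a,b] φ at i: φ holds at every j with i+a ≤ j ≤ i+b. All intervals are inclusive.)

1, 5, 6

Evaluate at each i in [0,9]:
  i=0: ✗ (fails at j=1)
  i=1: ✓ (all of [2,2])
  i=2: ✗ (fails at j=3)
  i=3: ✗ (fails at j=4)
  i=4: ✗ (fails at j=5)
  i=5: ✓ (all of [6,6])
  i=6: ✓ (all of [7,7])
  i=7: ✗ (fails at j=8)
  i=8: ✗ (fails at j=9)
  i=9: ✗ (fails at j=10)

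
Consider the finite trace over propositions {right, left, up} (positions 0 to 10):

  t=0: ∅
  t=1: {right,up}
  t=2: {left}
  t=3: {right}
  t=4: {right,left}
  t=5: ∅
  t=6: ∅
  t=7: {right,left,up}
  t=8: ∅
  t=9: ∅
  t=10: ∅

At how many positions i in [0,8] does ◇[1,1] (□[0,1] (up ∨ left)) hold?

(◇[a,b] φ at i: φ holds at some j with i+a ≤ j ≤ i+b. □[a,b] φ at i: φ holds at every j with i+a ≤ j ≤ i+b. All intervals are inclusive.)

Evaluate at each i in [0,8]:
  i=0: ✓ (witness j=1)
  i=1: ✗ (none in [2,2])
  i=2: ✗ (none in [3,3])
  i=3: ✗ (none in [4,4])
  i=4: ✗ (none in [5,5])
  i=5: ✗ (none in [6,6])
  i=6: ✗ (none in [7,7])
  i=7: ✗ (none in [8,8])
  i=8: ✗ (none in [9,9])
Positions where it holds: {0} → 1.

1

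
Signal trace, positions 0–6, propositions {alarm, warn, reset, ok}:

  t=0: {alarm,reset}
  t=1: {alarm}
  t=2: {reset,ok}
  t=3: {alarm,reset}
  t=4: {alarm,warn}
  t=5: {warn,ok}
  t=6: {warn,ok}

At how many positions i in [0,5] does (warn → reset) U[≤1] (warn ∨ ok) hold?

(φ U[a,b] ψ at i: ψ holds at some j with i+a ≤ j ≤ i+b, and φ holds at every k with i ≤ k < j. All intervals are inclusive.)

5

Evaluate at each i in [0,5]:
  i=0: ✗ (no rhs in [0,1])
  i=1: ✓ (rhs at j=2; lhs holds on [1,1])
  i=2: ✓ (rhs at j=2)
  i=3: ✓ (rhs at j=4; lhs holds on [3,3])
  i=4: ✓ (rhs at j=4)
  i=5: ✓ (rhs at j=5)
Positions where it holds: {1, 2, 3, 4, 5} → 5.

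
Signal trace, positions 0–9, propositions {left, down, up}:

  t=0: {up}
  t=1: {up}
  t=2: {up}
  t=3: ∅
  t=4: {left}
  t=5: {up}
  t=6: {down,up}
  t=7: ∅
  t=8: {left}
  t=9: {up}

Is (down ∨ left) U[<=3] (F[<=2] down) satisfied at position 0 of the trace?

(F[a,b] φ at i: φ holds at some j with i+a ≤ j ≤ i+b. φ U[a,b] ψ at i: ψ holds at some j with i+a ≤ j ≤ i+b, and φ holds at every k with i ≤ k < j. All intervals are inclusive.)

Need some j in [0,3] with F[<=2] down, and (down ∨ left) at every k in [0,j-1].
  j=0: F[<=2] down — fails (none in [0,2]).
  j=1: F[<=2] down — fails (none in [1,3]).
  j=2: F[<=2] down — fails (none in [2,4]).
  j=3: F[<=2] down — fails (none in [3,5]).
No j in the window works → until fails.

Does not hold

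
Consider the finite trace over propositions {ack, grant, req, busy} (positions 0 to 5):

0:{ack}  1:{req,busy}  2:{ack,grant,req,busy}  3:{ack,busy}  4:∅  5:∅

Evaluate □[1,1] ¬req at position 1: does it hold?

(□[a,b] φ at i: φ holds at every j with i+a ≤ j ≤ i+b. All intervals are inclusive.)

Check ¬req at every j in [2,2]:
  j=2: false
Fails at j=2 → formula fails.

False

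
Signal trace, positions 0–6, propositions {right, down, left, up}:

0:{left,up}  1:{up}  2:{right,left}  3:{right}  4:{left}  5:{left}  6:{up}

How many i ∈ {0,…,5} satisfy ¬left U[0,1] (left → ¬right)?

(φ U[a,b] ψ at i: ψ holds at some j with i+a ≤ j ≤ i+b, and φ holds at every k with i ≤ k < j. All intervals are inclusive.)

Evaluate at each i in [0,5]:
  i=0: ✓ (rhs at j=0)
  i=1: ✓ (rhs at j=1)
  i=2: ✗ (lhs fails at k=2 before rhs at j=3)
  i=3: ✓ (rhs at j=3)
  i=4: ✓ (rhs at j=4)
  i=5: ✓ (rhs at j=5)
Positions where it holds: {0, 1, 3, 4, 5} → 5.

5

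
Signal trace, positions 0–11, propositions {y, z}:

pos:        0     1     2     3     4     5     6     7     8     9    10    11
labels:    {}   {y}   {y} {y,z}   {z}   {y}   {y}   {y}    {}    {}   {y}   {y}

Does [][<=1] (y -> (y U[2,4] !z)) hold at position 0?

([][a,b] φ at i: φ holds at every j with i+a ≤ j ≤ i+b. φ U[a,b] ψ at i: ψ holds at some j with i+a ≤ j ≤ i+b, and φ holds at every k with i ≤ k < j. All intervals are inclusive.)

Does not hold

Check (y -> (y U[2,4] !z)) at every j in [0,1]:
  j=0: antecedent false → ✓
  j=1: antecedent true; consequent fails → ✗
Fails at j=1 → formula fails.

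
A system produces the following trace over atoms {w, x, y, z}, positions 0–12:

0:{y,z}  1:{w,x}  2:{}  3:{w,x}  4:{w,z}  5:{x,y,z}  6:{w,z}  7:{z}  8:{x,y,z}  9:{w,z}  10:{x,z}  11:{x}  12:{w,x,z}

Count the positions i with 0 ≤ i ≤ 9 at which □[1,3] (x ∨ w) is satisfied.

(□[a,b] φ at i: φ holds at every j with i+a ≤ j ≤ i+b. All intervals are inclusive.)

Evaluate at each i in [0,9]:
  i=0: ✗ (fails at j=2)
  i=1: ✗ (fails at j=2)
  i=2: ✓ (all of [3,5])
  i=3: ✓ (all of [4,6])
  i=4: ✗ (fails at j=7)
  i=5: ✗ (fails at j=7)
  i=6: ✗ (fails at j=7)
  i=7: ✓ (all of [8,10])
  i=8: ✓ (all of [9,11])
  i=9: ✓ (all of [10,12])
Positions where it holds: {2, 3, 7, 8, 9} → 5.

5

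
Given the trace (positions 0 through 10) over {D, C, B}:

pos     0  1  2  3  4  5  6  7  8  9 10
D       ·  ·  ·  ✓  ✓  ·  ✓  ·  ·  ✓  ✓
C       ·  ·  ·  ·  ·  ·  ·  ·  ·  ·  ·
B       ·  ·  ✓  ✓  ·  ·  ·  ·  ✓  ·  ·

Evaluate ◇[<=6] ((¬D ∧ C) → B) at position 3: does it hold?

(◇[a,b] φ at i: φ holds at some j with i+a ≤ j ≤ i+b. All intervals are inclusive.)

Holds

Check ((¬D ∧ C) → B) at each j in [3,9]:
  j=3: true
  j=4: true
  j=5: true
  j=6: true
  j=7: true
  j=8: true
  j=9: true
Found at j=3 → formula holds.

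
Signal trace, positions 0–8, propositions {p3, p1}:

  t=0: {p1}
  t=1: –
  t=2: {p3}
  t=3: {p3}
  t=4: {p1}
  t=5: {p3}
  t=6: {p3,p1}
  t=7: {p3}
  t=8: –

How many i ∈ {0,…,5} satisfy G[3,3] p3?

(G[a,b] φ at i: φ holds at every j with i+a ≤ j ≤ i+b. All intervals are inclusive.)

4

Evaluate at each i in [0,5]:
  i=0: ✓ (all of [3,3])
  i=1: ✗ (fails at j=4)
  i=2: ✓ (all of [5,5])
  i=3: ✓ (all of [6,6])
  i=4: ✓ (all of [7,7])
  i=5: ✗ (fails at j=8)
Positions where it holds: {0, 2, 3, 4} → 4.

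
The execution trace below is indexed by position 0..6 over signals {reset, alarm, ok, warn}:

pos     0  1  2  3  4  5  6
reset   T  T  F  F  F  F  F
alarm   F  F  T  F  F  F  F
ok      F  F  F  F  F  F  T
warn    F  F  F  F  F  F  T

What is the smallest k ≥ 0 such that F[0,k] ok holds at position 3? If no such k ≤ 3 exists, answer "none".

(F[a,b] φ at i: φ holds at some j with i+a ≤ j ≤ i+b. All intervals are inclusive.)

3

Scan j = 3,4,… for ok:
  j=3: fails
  j=4: fails
  j=5: fails
  j=6: holds
First hit at j=6, so smallest k = 6-3 = 3.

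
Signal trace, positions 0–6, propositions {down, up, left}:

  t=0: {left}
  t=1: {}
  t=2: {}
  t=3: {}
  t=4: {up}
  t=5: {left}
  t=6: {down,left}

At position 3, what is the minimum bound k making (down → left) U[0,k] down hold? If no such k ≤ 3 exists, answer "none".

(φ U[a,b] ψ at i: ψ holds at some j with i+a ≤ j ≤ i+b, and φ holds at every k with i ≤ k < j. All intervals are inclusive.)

3

Need earliest j ≥ 3 with down, and (down → left) at every k in [3,j-1].
  j=3: rhs fails.
  j=4: rhs fails.
  j=5: rhs fails.
  j=6: rhs holds; lhs holds on [3,5]. k = 3.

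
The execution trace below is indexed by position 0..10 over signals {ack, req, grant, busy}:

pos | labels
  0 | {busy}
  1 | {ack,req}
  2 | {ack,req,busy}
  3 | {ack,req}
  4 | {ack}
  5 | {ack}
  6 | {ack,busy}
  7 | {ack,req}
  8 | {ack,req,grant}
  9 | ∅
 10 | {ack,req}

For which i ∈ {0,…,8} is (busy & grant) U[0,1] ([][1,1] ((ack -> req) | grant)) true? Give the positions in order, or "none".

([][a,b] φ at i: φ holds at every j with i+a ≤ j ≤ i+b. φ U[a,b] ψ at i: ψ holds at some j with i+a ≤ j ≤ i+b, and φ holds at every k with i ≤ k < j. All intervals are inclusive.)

0, 1, 2, 6, 7, 8

Evaluate at each i in [0,8]:
  i=0: ✓ (rhs at j=0)
  i=1: ✓ (rhs at j=1)
  i=2: ✓ (rhs at j=2)
  i=3: ✗ (no rhs in [3,4])
  i=4: ✗ (no rhs in [4,5])
  i=5: ✗ (lhs fails at k=5 before rhs at j=6)
  i=6: ✓ (rhs at j=6)
  i=7: ✓ (rhs at j=7)
  i=8: ✓ (rhs at j=8)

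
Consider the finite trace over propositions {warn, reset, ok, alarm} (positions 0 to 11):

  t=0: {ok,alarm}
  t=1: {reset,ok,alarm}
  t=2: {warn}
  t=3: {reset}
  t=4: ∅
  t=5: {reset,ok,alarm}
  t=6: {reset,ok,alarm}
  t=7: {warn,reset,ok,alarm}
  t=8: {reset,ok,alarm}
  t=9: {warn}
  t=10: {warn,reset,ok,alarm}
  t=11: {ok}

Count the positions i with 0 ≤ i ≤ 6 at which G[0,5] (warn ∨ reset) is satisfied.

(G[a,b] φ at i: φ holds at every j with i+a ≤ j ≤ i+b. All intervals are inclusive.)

1

Evaluate at each i in [0,6]:
  i=0: ✗ (fails at j=0)
  i=1: ✗ (fails at j=4)
  i=2: ✗ (fails at j=4)
  i=3: ✗ (fails at j=4)
  i=4: ✗ (fails at j=4)
  i=5: ✓ (all of [5,10])
  i=6: ✗ (fails at j=11)
Positions where it holds: {5} → 1.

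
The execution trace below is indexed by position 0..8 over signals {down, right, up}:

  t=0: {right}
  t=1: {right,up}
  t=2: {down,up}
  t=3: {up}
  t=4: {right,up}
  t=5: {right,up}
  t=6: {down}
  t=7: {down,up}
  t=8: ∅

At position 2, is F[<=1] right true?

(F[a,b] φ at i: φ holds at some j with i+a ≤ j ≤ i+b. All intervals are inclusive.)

Check right at each j in [2,3]:
  j=2: false
  j=3: false
No position in the window satisfies it → formula fails.

False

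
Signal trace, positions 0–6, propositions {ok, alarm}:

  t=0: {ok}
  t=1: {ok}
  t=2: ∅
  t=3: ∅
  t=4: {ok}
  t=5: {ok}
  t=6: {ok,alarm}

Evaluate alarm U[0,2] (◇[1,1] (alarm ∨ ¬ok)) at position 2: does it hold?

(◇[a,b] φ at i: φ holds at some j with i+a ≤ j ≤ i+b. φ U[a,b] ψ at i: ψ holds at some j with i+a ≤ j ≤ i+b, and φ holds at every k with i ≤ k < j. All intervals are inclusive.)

Yes

Need some j in [2,4] with ◇[1,1] (alarm ∨ ¬ok), and alarm at every k in [2,j-1].
  j=2: ◇[1,1] (alarm ∨ ¬ok) holds; no prefix to check → satisfied.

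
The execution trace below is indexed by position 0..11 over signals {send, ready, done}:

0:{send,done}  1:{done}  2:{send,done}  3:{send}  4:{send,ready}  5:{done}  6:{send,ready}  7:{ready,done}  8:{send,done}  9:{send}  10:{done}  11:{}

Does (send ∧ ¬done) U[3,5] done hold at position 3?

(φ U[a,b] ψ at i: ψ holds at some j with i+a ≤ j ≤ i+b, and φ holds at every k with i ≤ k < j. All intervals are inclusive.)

Need some j in [6,8] with done, and (send ∧ ¬done) at every k in [3,j-1].
  j=6: done false.
  j=7: done holds, but (send ∧ ¬done) fails at k=5 → not this j.
  j=8: done holds, but (send ∧ ¬done) fails at k=5 → not this j.
No j in the window works → until fails.

No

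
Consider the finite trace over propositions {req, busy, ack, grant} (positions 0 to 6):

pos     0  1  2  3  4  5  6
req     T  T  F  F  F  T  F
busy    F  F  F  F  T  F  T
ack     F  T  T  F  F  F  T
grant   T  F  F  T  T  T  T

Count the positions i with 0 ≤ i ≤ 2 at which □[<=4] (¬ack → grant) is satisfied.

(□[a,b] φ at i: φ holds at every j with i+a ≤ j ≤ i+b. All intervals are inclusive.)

Evaluate at each i in [0,2]:
  i=0: ✓ (all of [0,4])
  i=1: ✓ (all of [1,5])
  i=2: ✓ (all of [2,6])
Positions where it holds: {0, 1, 2} → 3.

3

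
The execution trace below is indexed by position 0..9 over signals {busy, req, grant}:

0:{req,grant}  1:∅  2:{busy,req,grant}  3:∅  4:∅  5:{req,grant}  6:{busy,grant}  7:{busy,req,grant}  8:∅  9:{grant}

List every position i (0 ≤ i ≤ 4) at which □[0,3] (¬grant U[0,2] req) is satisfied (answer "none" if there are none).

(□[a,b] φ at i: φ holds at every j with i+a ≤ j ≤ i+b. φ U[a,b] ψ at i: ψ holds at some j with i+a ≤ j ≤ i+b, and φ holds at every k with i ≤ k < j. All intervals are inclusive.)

0, 1, 2

Evaluate at each i in [0,4]:
  i=0: ✓ (all of [0,3])
  i=1: ✓ (all of [1,4])
  i=2: ✓ (all of [2,5])
  i=3: ✗ (fails at j=6)
  i=4: ✗ (fails at j=6)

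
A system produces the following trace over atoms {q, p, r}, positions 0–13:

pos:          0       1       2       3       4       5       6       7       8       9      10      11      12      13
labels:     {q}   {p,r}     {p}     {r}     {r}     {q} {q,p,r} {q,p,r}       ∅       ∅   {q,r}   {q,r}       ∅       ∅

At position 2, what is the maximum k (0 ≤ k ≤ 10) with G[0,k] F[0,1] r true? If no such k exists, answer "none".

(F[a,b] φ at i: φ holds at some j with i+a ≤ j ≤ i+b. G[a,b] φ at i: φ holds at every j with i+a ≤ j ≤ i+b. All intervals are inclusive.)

5

F[0,1] r must hold from j=2 onward; find where it first fails.
  j=2: holds
  j=3: holds
  j=4: holds
  j=5: holds
  j=6: holds
  j=7: holds
  j=8: fails
Holds on [2,7], so largest k = 5.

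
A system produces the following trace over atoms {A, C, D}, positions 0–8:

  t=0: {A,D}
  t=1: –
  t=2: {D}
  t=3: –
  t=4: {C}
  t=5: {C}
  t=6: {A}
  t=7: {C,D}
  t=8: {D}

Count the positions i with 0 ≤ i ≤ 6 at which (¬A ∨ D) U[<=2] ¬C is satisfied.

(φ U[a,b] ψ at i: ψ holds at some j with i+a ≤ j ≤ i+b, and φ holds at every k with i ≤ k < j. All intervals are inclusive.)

Evaluate at each i in [0,6]:
  i=0: ✓ (rhs at j=0)
  i=1: ✓ (rhs at j=1)
  i=2: ✓ (rhs at j=2)
  i=3: ✓ (rhs at j=3)
  i=4: ✓ (rhs at j=6; lhs holds on [4,5])
  i=5: ✓ (rhs at j=6; lhs holds on [5,5])
  i=6: ✓ (rhs at j=6)
Positions where it holds: {0, 1, 2, 3, 4, 5, 6} → 7.

7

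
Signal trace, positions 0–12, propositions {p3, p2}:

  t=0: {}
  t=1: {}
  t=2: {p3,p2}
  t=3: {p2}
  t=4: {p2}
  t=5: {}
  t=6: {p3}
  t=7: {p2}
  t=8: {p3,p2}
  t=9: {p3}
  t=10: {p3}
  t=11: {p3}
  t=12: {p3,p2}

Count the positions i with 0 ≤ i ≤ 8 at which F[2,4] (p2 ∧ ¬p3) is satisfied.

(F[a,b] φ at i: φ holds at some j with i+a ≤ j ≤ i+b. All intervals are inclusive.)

6

Evaluate at each i in [0,8]:
  i=0: ✓ (witness j=3)
  i=1: ✓ (witness j=3)
  i=2: ✓ (witness j=4)
  i=3: ✓ (witness j=7)
  i=4: ✓ (witness j=7)
  i=5: ✓ (witness j=7)
  i=6: ✗ (none in [8,10])
  i=7: ✗ (none in [9,11])
  i=8: ✗ (none in [10,12])
Positions where it holds: {0, 1, 2, 3, 4, 5} → 6.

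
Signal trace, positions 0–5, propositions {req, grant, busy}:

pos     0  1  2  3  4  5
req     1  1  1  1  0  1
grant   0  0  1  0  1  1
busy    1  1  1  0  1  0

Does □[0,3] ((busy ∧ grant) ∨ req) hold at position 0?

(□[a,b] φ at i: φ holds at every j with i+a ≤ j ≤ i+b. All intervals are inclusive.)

Check ((busy ∧ grant) ∨ req) at every j in [0,3]:
  j=0: true
  j=1: true
  j=2: true
  j=3: true
All positions satisfy it → formula holds.

Holds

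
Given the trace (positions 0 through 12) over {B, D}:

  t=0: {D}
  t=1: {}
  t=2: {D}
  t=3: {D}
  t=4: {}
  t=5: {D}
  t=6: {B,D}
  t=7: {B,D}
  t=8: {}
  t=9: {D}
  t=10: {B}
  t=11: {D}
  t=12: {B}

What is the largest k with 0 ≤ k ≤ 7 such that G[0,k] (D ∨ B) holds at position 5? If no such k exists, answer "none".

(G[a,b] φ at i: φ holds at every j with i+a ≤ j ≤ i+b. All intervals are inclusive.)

(D ∨ B) must hold from j=5 onward; find where it first fails.
  j=5: holds
  j=6: holds
  j=7: holds
  j=8: fails
Holds on [5,7], so largest k = 2.

2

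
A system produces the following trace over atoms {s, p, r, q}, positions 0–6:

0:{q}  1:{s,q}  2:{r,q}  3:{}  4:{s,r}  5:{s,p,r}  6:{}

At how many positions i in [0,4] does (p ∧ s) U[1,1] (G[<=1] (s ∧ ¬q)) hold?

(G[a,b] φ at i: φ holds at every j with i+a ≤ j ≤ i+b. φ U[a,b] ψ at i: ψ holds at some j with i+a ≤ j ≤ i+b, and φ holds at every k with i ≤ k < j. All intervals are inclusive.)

0

Evaluate at each i in [0,4]:
  i=0: ✗ (no rhs in [1,1])
  i=1: ✗ (no rhs in [2,2])
  i=2: ✗ (no rhs in [3,3])
  i=3: ✗ (lhs fails at k=3 before rhs at j=4)
  i=4: ✗ (no rhs in [5,5])
Positions where it holds: {} → 0.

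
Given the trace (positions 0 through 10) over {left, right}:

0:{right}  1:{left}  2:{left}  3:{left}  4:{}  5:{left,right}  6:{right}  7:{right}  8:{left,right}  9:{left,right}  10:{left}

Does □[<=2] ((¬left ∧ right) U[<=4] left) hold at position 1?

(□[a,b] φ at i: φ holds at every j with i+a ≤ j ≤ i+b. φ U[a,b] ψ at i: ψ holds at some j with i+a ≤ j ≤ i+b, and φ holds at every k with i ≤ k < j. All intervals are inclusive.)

Holds

Check ((¬left ∧ right) U[<=4] left) at every j in [1,3]:
  j=1: holds
  j=2: holds
  j=3: holds
All positions satisfy it → formula holds.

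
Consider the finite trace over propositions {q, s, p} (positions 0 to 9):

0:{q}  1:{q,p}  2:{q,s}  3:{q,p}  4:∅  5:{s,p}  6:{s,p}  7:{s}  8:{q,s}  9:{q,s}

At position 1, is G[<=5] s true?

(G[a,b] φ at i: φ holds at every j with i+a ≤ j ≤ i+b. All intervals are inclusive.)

Does not hold

Check s at every j in [1,6]:
  j=1: false
  j=2: true
  j=3: false
  j=4: false
  j=5: true
  j=6: true
Fails at j=1 → formula fails.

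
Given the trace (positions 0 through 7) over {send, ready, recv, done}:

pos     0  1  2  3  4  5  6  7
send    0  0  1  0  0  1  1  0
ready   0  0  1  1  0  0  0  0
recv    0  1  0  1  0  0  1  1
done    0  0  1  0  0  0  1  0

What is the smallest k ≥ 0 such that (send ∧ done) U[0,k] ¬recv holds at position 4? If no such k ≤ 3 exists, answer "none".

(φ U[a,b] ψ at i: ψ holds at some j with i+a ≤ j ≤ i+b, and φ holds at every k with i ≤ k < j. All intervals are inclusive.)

Need earliest j ≥ 4 with ¬recv, and (send ∧ done) at every k in [4,j-1].
  j=4: rhs holds (empty prefix). k = 0.

0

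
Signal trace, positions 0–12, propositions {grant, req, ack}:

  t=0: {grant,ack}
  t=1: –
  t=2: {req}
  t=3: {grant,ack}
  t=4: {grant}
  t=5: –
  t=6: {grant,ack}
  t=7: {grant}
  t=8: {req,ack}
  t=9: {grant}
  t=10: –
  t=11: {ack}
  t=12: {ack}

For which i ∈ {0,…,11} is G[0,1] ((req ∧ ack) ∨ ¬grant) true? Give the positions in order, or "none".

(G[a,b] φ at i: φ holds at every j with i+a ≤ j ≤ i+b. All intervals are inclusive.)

Evaluate at each i in [0,11]:
  i=0: ✗ (fails at j=0)
  i=1: ✓ (all of [1,2])
  i=2: ✗ (fails at j=3)
  i=3: ✗ (fails at j=3)
  i=4: ✗ (fails at j=4)
  i=5: ✗ (fails at j=6)
  i=6: ✗ (fails at j=6)
  i=7: ✗ (fails at j=7)
  i=8: ✗ (fails at j=9)
  i=9: ✗ (fails at j=9)
  i=10: ✓ (all of [10,11])
  i=11: ✓ (all of [11,12])

1, 10, 11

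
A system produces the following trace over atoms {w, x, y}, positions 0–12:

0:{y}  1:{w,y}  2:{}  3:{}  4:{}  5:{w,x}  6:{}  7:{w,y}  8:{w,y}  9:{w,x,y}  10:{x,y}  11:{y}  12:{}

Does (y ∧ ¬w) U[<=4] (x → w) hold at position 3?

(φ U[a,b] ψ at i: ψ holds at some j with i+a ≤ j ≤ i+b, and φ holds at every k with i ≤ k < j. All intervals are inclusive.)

Yes

Need some j in [3,7] with (x → w), and (y ∧ ¬w) at every k in [3,j-1].
  j=3: (x → w) holds; no prefix to check → satisfied.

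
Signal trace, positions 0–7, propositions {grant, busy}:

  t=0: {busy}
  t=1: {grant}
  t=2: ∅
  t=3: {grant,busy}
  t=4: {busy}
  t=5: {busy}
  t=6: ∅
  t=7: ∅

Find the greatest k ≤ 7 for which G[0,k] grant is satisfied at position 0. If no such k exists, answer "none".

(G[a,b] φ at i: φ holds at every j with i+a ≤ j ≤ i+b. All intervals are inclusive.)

grant must hold from j=0 onward; find where it first fails.
  j=0: fails → no k works.

none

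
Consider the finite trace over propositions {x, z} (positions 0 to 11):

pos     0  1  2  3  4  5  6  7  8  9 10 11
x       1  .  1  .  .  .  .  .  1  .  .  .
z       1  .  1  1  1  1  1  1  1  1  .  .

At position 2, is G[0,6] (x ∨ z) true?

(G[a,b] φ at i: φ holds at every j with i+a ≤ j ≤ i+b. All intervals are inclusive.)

Holds

Check (x ∨ z) at every j in [2,8]:
  j=2: true
  j=3: true
  j=4: true
  j=5: true
  j=6: true
  j=7: true
  j=8: true
All positions satisfy it → formula holds.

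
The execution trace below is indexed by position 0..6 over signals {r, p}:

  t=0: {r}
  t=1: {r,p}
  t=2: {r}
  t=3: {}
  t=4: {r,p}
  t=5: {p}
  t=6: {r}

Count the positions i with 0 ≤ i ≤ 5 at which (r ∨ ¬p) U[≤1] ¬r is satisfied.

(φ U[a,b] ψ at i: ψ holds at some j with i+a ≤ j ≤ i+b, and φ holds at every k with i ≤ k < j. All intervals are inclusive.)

Evaluate at each i in [0,5]:
  i=0: ✗ (no rhs in [0,1])
  i=1: ✗ (no rhs in [1,2])
  i=2: ✓ (rhs at j=3; lhs holds on [2,2])
  i=3: ✓ (rhs at j=3)
  i=4: ✓ (rhs at j=5; lhs holds on [4,4])
  i=5: ✓ (rhs at j=5)
Positions where it holds: {2, 3, 4, 5} → 4.

4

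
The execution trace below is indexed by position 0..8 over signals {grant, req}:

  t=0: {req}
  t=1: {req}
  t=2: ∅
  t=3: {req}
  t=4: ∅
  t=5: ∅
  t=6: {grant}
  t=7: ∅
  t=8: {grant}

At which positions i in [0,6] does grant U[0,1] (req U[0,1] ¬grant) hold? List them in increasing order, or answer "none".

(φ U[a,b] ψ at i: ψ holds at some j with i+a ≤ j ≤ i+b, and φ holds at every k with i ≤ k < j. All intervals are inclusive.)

Evaluate at each i in [0,6]:
  i=0: ✓ (rhs at j=0)
  i=1: ✓ (rhs at j=1)
  i=2: ✓ (rhs at j=2)
  i=3: ✓ (rhs at j=3)
  i=4: ✓ (rhs at j=4)
  i=5: ✓ (rhs at j=5)
  i=6: ✓ (rhs at j=7; lhs holds on [6,6])

0, 1, 2, 3, 4, 5, 6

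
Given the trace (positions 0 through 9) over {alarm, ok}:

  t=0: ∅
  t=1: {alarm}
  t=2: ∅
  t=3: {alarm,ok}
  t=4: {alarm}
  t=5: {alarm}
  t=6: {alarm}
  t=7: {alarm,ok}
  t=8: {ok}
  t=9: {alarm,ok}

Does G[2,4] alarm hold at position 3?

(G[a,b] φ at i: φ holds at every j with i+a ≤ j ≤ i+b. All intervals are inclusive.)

True

Check alarm at every j in [5,7]:
  j=5: true
  j=6: true
  j=7: true
All positions satisfy it → formula holds.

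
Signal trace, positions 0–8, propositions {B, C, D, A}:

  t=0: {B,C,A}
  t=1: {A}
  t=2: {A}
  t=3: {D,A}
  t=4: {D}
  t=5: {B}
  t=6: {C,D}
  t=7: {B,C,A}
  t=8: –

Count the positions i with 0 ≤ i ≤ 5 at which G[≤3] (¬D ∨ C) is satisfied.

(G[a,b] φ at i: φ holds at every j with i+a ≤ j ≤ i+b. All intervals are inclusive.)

Evaluate at each i in [0,5]:
  i=0: ✗ (fails at j=3)
  i=1: ✗ (fails at j=3)
  i=2: ✗ (fails at j=3)
  i=3: ✗ (fails at j=3)
  i=4: ✗ (fails at j=4)
  i=5: ✓ (all of [5,8])
Positions where it holds: {5} → 1.

1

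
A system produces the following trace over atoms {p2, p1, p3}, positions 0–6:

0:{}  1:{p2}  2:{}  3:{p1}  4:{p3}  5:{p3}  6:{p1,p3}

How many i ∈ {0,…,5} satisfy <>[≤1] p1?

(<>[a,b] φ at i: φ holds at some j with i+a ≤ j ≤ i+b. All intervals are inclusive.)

3

Evaluate at each i in [0,5]:
  i=0: ✗ (none in [0,1])
  i=1: ✗ (none in [1,2])
  i=2: ✓ (witness j=3)
  i=3: ✓ (witness j=3)
  i=4: ✗ (none in [4,5])
  i=5: ✓ (witness j=6)
Positions where it holds: {2, 3, 5} → 3.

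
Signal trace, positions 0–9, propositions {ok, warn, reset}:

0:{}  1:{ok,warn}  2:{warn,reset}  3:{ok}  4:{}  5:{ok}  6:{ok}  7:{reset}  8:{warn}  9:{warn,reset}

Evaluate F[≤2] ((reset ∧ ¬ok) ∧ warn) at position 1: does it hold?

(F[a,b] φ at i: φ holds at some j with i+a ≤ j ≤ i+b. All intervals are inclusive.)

Yes

Check ((reset ∧ ¬ok) ∧ warn) at each j in [1,3]:
  j=1: false
  j=2: true
  j=3: false
Found at j=2 → formula holds.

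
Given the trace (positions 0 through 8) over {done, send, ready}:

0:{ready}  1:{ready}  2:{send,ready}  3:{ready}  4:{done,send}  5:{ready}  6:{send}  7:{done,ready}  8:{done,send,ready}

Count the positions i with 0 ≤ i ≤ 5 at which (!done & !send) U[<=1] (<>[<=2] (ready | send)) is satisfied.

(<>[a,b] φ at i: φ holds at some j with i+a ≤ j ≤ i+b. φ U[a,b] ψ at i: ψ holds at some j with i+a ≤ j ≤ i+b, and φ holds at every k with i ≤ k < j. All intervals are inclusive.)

6

Evaluate at each i in [0,5]:
  i=0: ✓ (rhs at j=0)
  i=1: ✓ (rhs at j=1)
  i=2: ✓ (rhs at j=2)
  i=3: ✓ (rhs at j=3)
  i=4: ✓ (rhs at j=4)
  i=5: ✓ (rhs at j=5)
Positions where it holds: {0, 1, 2, 3, 4, 5} → 6.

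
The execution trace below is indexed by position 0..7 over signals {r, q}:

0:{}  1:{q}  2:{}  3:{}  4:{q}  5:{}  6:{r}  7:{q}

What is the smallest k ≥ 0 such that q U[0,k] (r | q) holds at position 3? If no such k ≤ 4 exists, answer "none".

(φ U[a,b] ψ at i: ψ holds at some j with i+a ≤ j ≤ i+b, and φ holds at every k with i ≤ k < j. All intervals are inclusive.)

none

Need earliest j ≥ 3 with (r | q), and q at every k in [3,j-1].
  j=3: rhs fails.
  j=4: rhs holds but lhs fails at k=3.
  j=5: rhs fails.
  j=6: rhs holds but lhs fails at k=3.
  j=7: rhs holds but lhs fails at k=3.
No witness within the range → none.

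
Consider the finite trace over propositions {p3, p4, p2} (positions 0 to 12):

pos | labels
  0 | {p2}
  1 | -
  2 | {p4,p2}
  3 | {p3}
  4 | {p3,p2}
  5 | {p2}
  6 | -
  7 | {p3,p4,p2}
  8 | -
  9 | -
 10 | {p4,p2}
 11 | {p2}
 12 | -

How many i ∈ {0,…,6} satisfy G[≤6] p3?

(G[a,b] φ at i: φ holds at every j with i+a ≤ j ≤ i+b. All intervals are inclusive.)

Evaluate at each i in [0,6]:
  i=0: ✗ (fails at j=0)
  i=1: ✗ (fails at j=1)
  i=2: ✗ (fails at j=2)
  i=3: ✗ (fails at j=5)
  i=4: ✗ (fails at j=5)
  i=5: ✗ (fails at j=5)
  i=6: ✗ (fails at j=6)
Positions where it holds: {} → 0.

0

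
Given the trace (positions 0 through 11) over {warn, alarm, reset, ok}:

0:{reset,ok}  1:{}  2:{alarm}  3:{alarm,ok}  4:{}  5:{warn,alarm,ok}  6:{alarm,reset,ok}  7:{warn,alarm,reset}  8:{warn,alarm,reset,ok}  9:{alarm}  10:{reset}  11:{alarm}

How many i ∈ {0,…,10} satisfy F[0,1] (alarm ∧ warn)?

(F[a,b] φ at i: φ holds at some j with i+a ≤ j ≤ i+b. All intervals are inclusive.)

5

Evaluate at each i in [0,10]:
  i=0: ✗ (none in [0,1])
  i=1: ✗ (none in [1,2])
  i=2: ✗ (none in [2,3])
  i=3: ✗ (none in [3,4])
  i=4: ✓ (witness j=5)
  i=5: ✓ (witness j=5)
  i=6: ✓ (witness j=7)
  i=7: ✓ (witness j=7)
  i=8: ✓ (witness j=8)
  i=9: ✗ (none in [9,10])
  i=10: ✗ (none in [10,11])
Positions where it holds: {4, 5, 6, 7, 8} → 5.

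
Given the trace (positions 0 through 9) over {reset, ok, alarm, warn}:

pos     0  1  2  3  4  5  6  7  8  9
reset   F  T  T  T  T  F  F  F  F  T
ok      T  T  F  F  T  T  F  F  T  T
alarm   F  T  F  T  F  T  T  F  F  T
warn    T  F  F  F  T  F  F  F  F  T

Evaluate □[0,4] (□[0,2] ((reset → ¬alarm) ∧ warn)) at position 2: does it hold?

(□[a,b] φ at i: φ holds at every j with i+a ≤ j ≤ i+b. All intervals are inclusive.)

Check □[0,2] ((reset → ¬alarm) ∧ warn) at every j in [2,6]:
  j=2: fails at 2
  j=3: fails at 3
  j=4: fails at 5
  j=5: fails at 5
  j=6: fails at 6
Fails at j=2 → formula fails.

Does not hold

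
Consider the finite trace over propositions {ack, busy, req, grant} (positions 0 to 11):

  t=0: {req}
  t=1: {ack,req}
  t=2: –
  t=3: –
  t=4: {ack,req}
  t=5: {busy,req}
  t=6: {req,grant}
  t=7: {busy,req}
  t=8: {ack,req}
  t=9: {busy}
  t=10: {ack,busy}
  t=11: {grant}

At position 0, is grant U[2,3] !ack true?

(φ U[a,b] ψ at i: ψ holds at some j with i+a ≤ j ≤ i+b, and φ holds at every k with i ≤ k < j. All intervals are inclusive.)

Need some j in [2,3] with !ack, and grant at every k in [0,j-1].
  j=2: !ack holds, but grant fails at k=0 → not this j.
  j=3: !ack holds, but grant fails at k=0 → not this j.
No j in the window works → until fails.

Does not hold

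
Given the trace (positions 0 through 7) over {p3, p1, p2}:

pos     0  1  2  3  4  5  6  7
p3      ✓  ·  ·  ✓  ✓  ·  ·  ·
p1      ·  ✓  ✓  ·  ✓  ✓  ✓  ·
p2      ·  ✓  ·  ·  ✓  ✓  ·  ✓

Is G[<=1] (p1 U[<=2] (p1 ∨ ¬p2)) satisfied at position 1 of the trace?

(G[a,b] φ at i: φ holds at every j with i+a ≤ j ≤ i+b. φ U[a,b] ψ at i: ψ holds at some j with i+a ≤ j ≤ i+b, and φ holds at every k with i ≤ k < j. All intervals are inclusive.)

Check (p1 U[<=2] (p1 ∨ ¬p2)) at every j in [1,2]:
  j=1: holds
  j=2: holds
All positions satisfy it → formula holds.

Yes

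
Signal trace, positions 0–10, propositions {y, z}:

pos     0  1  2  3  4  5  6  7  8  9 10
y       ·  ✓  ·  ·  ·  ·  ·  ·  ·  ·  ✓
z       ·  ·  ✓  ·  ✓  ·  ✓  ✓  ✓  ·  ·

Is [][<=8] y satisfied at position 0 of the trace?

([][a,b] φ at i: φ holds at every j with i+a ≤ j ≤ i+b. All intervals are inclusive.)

Check y at every j in [0,8]:
  j=0: false
  j=1: true
  j=2: false
  j=3: false
  j=4: false
  j=5: false
  j=6: false
  j=7: false
  j=8: false
Fails at j=0 → formula fails.

False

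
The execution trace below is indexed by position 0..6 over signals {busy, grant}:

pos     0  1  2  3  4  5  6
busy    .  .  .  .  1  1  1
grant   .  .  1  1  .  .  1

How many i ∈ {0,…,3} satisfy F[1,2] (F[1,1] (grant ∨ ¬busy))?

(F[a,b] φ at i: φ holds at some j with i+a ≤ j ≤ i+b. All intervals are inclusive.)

3

Evaluate at each i in [0,3]:
  i=0: ✓ (witness j=1)
  i=1: ✓ (witness j=2)
  i=2: ✗ (none in [3,4])
  i=3: ✓ (witness j=5)
Positions where it holds: {0, 1, 3} → 3.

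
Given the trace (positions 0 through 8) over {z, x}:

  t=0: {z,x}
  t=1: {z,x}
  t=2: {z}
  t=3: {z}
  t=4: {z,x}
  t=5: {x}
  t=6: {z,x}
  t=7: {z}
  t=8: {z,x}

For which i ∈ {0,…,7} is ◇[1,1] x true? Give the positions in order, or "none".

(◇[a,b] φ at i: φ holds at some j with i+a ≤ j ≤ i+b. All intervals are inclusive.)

0, 3, 4, 5, 7

Evaluate at each i in [0,7]:
  i=0: ✓ (witness j=1)
  i=1: ✗ (none in [2,2])
  i=2: ✗ (none in [3,3])
  i=3: ✓ (witness j=4)
  i=4: ✓ (witness j=5)
  i=5: ✓ (witness j=6)
  i=6: ✗ (none in [7,7])
  i=7: ✓ (witness j=8)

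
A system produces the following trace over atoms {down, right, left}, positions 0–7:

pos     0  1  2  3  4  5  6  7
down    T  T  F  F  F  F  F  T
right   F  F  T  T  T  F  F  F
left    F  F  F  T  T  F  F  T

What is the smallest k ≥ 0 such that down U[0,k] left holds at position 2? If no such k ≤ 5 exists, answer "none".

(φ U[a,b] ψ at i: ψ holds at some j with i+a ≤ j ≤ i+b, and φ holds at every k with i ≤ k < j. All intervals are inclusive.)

none

Need earliest j ≥ 2 with left, and down at every k in [2,j-1].
  j=2: rhs fails.
  j=3: rhs holds but lhs fails at k=2.
  j=4: rhs holds but lhs fails at k=2.
  j=5: rhs fails.
  j=6: rhs fails.
  j=7: rhs holds but lhs fails at k=2.
No witness within the range → none.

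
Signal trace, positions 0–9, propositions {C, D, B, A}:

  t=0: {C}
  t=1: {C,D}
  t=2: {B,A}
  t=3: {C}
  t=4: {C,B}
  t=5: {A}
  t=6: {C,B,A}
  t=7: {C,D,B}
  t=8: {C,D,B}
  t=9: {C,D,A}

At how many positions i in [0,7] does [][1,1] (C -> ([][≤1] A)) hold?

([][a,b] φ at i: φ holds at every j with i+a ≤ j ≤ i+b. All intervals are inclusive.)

Evaluate at each i in [0,7]:
  i=0: ✗ (fails at j=1)
  i=1: ✓ (all of [2,2])
  i=2: ✗ (fails at j=3)
  i=3: ✗ (fails at j=4)
  i=4: ✓ (all of [5,5])
  i=5: ✗ (fails at j=6)
  i=6: ✗ (fails at j=7)
  i=7: ✗ (fails at j=8)
Positions where it holds: {1, 4} → 2.

2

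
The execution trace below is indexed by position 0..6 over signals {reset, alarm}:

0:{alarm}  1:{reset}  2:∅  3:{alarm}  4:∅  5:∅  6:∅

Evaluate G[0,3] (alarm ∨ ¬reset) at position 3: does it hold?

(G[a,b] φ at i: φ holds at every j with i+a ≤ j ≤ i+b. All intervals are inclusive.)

Yes

Check (alarm ∨ ¬reset) at every j in [3,6]:
  j=3: true
  j=4: true
  j=5: true
  j=6: true
All positions satisfy it → formula holds.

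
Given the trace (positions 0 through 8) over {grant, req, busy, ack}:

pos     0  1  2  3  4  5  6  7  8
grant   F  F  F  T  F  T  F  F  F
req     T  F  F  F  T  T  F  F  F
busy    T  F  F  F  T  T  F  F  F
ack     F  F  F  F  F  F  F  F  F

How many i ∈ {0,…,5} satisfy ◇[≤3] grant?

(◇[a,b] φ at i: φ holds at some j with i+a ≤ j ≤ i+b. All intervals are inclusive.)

Evaluate at each i in [0,5]:
  i=0: ✓ (witness j=3)
  i=1: ✓ (witness j=3)
  i=2: ✓ (witness j=3)
  i=3: ✓ (witness j=3)
  i=4: ✓ (witness j=5)
  i=5: ✓ (witness j=5)
Positions where it holds: {0, 1, 2, 3, 4, 5} → 6.

6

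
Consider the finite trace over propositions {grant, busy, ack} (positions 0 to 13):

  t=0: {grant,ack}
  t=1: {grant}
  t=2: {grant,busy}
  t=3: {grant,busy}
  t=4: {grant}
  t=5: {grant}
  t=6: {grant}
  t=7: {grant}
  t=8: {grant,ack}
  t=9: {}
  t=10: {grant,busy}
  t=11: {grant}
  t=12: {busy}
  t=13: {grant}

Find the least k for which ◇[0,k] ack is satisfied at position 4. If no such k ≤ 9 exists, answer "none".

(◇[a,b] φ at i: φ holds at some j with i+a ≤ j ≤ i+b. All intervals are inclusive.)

4

Scan j = 4,5,… for ack:
  j=4: fails
  j=5: fails
  j=6: fails
  j=7: fails
  j=8: holds
First hit at j=8, so smallest k = 8-4 = 4.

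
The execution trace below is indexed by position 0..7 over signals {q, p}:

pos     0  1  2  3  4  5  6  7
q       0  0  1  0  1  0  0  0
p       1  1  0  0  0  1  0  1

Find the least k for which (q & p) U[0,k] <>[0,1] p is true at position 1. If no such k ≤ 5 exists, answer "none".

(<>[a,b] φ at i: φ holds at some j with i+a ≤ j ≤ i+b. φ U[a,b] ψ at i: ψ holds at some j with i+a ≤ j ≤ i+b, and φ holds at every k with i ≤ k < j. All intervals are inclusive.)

0

Need earliest j ≥ 1 with <>[0,1] p, and (q & p) at every k in [1,j-1].
  j=1: rhs holds (empty prefix). k = 0.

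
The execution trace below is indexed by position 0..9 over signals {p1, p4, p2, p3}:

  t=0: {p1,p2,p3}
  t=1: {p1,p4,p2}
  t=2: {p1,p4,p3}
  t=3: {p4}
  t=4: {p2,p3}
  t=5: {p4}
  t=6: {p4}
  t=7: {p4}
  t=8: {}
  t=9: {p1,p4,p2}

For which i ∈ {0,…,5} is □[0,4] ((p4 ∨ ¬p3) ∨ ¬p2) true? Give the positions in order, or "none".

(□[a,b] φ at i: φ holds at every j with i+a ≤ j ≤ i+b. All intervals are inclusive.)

5

Evaluate at each i in [0,5]:
  i=0: ✗ (fails at j=0)
  i=1: ✗ (fails at j=4)
  i=2: ✗ (fails at j=4)
  i=3: ✗ (fails at j=4)
  i=4: ✗ (fails at j=4)
  i=5: ✓ (all of [5,9])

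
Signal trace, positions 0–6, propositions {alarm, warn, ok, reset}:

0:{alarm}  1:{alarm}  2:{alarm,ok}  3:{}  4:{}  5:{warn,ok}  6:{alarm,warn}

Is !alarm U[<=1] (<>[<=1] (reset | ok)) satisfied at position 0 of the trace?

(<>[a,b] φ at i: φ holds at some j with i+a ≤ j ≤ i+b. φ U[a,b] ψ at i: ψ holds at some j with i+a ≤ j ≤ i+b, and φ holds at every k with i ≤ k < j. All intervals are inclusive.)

Need some j in [0,1] with <>[<=1] (reset | ok), and !alarm at every k in [0,j-1].
  j=0: <>[<=1] (reset | ok) — fails (none in [0,1]).
  j=1: <>[<=1] (reset | ok) holds, but !alarm fails at k=0 → not this j.
No j in the window works → until fails.

Does not hold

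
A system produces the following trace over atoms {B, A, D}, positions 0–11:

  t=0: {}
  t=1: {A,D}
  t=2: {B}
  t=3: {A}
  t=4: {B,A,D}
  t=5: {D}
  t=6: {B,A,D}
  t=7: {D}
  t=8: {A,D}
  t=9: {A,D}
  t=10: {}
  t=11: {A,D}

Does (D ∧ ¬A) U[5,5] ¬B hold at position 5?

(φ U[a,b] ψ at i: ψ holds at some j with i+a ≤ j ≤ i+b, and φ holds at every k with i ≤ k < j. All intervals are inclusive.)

Does not hold

Need some j in [10,10] with ¬B, and (D ∧ ¬A) at every k in [5,j-1].
  j=10: ¬B holds, but (D ∧ ¬A) fails at k=6 → not this j.
No j in the window works → until fails.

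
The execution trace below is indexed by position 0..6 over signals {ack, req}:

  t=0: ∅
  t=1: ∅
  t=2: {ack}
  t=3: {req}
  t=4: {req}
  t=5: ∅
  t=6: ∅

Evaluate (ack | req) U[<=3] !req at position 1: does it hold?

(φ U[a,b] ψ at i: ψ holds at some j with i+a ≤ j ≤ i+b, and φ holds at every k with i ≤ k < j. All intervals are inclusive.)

Need some j in [1,4] with !req, and (ack | req) at every k in [1,j-1].
  j=1: !req holds; no prefix to check → satisfied.

True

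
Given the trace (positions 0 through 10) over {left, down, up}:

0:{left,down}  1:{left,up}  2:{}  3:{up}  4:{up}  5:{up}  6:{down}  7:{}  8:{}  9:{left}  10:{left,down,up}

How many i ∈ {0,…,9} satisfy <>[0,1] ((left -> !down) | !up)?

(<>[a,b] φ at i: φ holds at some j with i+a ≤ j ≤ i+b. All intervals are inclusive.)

Evaluate at each i in [0,9]:
  i=0: ✓ (witness j=0)
  i=1: ✓ (witness j=1)
  i=2: ✓ (witness j=2)
  i=3: ✓ (witness j=3)
  i=4: ✓ (witness j=4)
  i=5: ✓ (witness j=5)
  i=6: ✓ (witness j=6)
  i=7: ✓ (witness j=7)
  i=8: ✓ (witness j=8)
  i=9: ✓ (witness j=9)
Positions where it holds: {0, 1, 2, 3, 4, 5, 6, 7, 8, 9} → 10.

10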